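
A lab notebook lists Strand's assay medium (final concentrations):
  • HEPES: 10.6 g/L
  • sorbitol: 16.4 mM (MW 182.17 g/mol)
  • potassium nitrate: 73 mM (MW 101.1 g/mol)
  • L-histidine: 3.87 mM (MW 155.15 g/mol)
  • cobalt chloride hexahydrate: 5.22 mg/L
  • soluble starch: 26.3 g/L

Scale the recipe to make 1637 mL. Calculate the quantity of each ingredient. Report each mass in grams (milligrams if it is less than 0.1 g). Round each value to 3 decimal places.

HEPES 17.352 g; sorbitol 4.891 g; potassium nitrate 12.082 g; L-histidine 0.983 g; cobalt chloride hexahydrate 8.545 mg; soluble starch 43.053 g

Working volume: 1637 mL = 1.637 L.
HEPES: 10.6 g/L × 1.637 L = 17.352 g
sorbitol: 16.4 mmol/L × 182.17 g/mol × 1.637 L ÷ 1000 = 4.891 g
potassium nitrate: 73 mmol/L × 101.1 g/mol × 1.637 L ÷ 1000 = 12.082 g
L-histidine: 3.87 mmol/L × 155.15 g/mol × 1.637 L ÷ 1000 = 0.983 g
cobalt chloride hexahydrate: 5.22 mg/L × 1.637 L = 8.545 mg
soluble starch: 26.3 g/L × 1.637 L = 43.053 g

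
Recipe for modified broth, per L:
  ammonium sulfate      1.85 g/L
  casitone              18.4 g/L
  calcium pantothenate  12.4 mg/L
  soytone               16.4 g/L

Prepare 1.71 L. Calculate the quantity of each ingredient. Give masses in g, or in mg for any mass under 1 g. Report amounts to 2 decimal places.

ammonium sulfate 3.16 g; casitone 31.46 g; calcium pantothenate 21.20 mg; soytone 28.04 g

Scale factor relative to 1 L: 1.71.
ammonium sulfate: 1.85 g/L × 1.71 L = 3.16 g
casitone: 18.4 g/L × 1.71 L = 31.46 g
calcium pantothenate: 12.4 mg/L × 1.71 L = 21.20 mg
soytone: 16.4 g/L × 1.71 L = 28.04 g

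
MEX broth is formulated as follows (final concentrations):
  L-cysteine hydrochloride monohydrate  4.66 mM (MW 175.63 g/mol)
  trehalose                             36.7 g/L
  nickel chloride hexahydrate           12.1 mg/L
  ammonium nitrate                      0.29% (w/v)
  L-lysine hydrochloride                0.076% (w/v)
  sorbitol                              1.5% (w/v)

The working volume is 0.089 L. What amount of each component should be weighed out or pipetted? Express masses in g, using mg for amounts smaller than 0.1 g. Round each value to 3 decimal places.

Scale factor relative to 1 L: 0.089.
L-cysteine hydrochloride monohydrate: 4.66 mmol/L × 175.63 mg/mmol × 0.089 L = 72.841 mg
trehalose: 36.7 g/L × 0.089 L = 3.266 g
nickel chloride hexahydrate: 12.1 mg/L × 0.089 L = 1.077 mg
ammonium nitrate: 0.29 g per 100 mL × 89 mL ÷ 100 = 0.258 g
L-lysine hydrochloride: 0.076 g per 100 mL × 89 mL ÷ 100 = 0.06764 g = 67.640 mg
sorbitol: 1.5% w/v = 15 g/L → 15 × 0.089 L = 1.335 g

L-cysteine hydrochloride monohydrate 72.841 mg; trehalose 3.266 g; nickel chloride hexahydrate 1.077 mg; ammonium nitrate 0.258 g; L-lysine hydrochloride 67.640 mg; sorbitol 1.335 g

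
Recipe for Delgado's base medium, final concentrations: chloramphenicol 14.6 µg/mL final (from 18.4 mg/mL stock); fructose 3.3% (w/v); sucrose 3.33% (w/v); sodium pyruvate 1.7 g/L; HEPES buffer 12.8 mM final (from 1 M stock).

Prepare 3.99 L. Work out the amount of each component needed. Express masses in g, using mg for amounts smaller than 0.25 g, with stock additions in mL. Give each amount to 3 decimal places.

Scale factor relative to 1 L: 3.99.
chloramphenicol: V = C2·V2/C1 = 14.6 µg/mL × 3990 mL ÷ 18400 µg/mL = 3.166 mL
fructose: 3.3 g per 100 mL × 3990 mL ÷ 100 = 131.670 g
sucrose: 3.33 g per 100 mL × 3990 mL ÷ 100 = 132.867 g
sodium pyruvate: 1.7 g/L × 3.99 L = 6.783 g
HEPES buffer: V = C2·V2/C1 = 12.8 mM × 3990 mL ÷ 1000 mM = 51.072 mL

chloramphenicol 3.166 mL; fructose 131.670 g; sucrose 132.867 g; sodium pyruvate 6.783 g; HEPES buffer 51.072 mL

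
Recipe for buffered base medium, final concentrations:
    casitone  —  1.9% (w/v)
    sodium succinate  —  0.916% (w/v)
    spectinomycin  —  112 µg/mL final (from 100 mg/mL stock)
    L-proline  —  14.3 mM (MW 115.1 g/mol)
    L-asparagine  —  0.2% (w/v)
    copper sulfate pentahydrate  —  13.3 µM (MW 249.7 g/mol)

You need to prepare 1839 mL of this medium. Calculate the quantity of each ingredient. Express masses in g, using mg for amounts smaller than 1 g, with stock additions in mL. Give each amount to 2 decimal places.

casitone 34.94 g; sodium succinate 16.85 g; spectinomycin 2.06 mL; L-proline 3.03 g; L-asparagine 3.68 g; copper sulfate pentahydrate 6.11 mg

Scale factor relative to 1 L: 1.839.
casitone: 1.9 g per 100 mL × 1839 mL ÷ 100 = 34.94 g
sodium succinate: 0.916% w/v = 9.16 g/L → 9.16 × 1.839 L = 16.85 g
spectinomycin: dilute stock: 112 µg/mL × 1839 mL ÷ 100000 µg/mL = 2.06 mL
L-proline: 14.3 mmol/L × 115.1 g/mol × 1.839 L ÷ 1000 = 3.03 g
L-asparagine: 0.2% w/v = 2 g/L → 2 × 1.839 L = 3.68 g
copper sulfate pentahydrate: 13.3 µmol/L × 249.7 g/mol × 1.839 L ÷ 1000 = 6.11 mg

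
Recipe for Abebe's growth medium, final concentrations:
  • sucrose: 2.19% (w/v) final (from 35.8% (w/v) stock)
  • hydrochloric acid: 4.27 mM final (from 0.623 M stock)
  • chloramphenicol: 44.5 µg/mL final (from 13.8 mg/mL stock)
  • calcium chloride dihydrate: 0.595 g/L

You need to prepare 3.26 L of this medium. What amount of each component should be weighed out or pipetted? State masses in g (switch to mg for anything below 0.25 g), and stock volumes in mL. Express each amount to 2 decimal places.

sucrose 199.42 mL; hydrochloric acid 22.34 mL; chloramphenicol 10.51 mL; calcium chloride dihydrate 1.94 g

Scale factor relative to 1 L: 3.26.
sucrose: V = C2·V2/C1 = 2.19% ÷ 35.8% × 3260 mL = 199.42 mL
hydrochloric acid: C1V1 = C2V2 → 4.27 mM × 3260 mL ÷ 623 mM = 22.34 mL
chloramphenicol: dilute stock: 44.5 µg/mL × 3260 mL ÷ 13800 µg/mL = 10.51 mL
calcium chloride dihydrate: 0.595 g/L × 3.26 L = 1.94 g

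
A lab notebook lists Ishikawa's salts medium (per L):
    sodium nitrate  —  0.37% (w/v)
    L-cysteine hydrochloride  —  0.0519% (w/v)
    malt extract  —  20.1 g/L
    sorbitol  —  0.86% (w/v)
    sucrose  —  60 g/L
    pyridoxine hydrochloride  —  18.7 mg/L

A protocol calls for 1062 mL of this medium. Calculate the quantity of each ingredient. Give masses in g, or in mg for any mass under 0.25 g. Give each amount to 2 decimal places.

sodium nitrate 3.93 g; L-cysteine hydrochloride 0.55 g; malt extract 21.35 g; sorbitol 9.13 g; sucrose 63.72 g; pyridoxine hydrochloride 19.86 mg

Scale factor relative to 1 L: 1.062.
sodium nitrate: 0.37 g per 100 mL × 1062 mL ÷ 100 = 3.93 g
L-cysteine hydrochloride: 0.0519% w/v = 0.519 g/L → 0.519 × 1.062 L = 0.55 g
malt extract: 20.1 g/L × 1.062 L = 21.35 g
sorbitol: 0.86 g per 100 mL × 1062 mL ÷ 100 = 9.13 g
sucrose: 60 g/L × 1.062 L = 63.72 g
pyridoxine hydrochloride: 18.7 mg/L × 1.062 L = 19.86 mg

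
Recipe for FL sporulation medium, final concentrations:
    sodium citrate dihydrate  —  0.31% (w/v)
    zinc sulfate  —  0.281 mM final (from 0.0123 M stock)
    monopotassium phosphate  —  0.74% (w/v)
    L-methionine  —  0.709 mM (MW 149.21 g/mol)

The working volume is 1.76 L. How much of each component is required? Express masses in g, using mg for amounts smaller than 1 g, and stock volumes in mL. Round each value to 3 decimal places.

Working volume: 1.76 L.
sodium citrate dihydrate: 0.31 g per 100 mL × 1760 mL ÷ 100 = 5.456 g
zinc sulfate: C1V1 = C2V2 → 0.281 mM × 1760 mL ÷ 12.3 mM = 40.208 mL
monopotassium phosphate: 0.74% w/v = 7.4 g/L → 7.4 × 1.76 L = 13.024 g
L-methionine: 0.709 mmol/L × 149.21 mg/mmol × 1.76 L = 186.190 mg

sodium citrate dihydrate 5.456 g; zinc sulfate 40.208 mL; monopotassium phosphate 13.024 g; L-methionine 186.190 mg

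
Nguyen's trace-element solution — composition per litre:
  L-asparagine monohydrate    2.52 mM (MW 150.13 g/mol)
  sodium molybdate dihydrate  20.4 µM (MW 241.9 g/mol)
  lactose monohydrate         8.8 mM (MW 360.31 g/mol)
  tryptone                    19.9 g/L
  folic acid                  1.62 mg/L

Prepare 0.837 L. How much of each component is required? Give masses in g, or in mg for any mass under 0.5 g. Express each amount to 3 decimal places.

L-asparagine monohydrate 316.660 mg; sodium molybdate dihydrate 4.130 mg; lactose monohydrate 2.654 g; tryptone 16.656 g; folic acid 1.356 mg

Working volume: 0.837 L.
L-asparagine monohydrate: 2.52 mmol/L × 150.13 mg/mmol × 0.837 L = 316.660 mg
sodium molybdate dihydrate: 20.4 µmol/L × 241.9 g/mol × 0.837 L ÷ 1000 = 4.130 mg
lactose monohydrate: 8.8 mmol/L × 360.31 g/mol × 0.837 L ÷ 1000 = 2.654 g
tryptone: 19.9 g/L × 0.837 L = 16.656 g
folic acid: 1.62 mg/L × 0.837 L = 1.356 mg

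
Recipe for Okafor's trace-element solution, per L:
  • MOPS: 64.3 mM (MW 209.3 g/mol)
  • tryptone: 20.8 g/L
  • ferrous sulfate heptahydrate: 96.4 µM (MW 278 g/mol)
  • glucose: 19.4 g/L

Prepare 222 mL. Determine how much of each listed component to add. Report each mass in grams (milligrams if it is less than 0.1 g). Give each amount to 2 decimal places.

Target volume = 222 mL = 0.222 L.
MOPS: 64.3 mmol/L × 209.3 g/mol × 0.222 L ÷ 1000 = 2.99 g
tryptone: 20.8 g/L × 0.222 L = 4.62 g
ferrous sulfate heptahydrate: 96.4 µmol/L × 278 g/mol × 0.222 L ÷ 1000 = 5.95 mg
glucose: 19.4 g/L × 0.222 L = 4.31 g

MOPS 2.99 g; tryptone 4.62 g; ferrous sulfate heptahydrate 5.95 mg; glucose 4.31 g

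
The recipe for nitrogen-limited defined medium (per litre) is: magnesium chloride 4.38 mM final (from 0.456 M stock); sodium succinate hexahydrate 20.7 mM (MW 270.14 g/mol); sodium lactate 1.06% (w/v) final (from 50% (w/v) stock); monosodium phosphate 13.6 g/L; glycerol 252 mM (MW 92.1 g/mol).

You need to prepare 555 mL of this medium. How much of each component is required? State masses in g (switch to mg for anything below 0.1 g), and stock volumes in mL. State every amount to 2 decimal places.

magnesium chloride 5.33 mL; sodium succinate hexahydrate 3.10 g; sodium lactate 11.77 mL; monosodium phosphate 7.55 g; glycerol 12.88 g

Target volume = 555 mL = 0.555 L.
magnesium chloride: dilute stock: 4.38 mM × 555 mL ÷ 456 mM = 5.33 mL
sodium succinate hexahydrate: 20.7 mmol/L × 270.14 g/mol × 0.555 L ÷ 1000 = 3.10 g
sodium lactate: dilute stock: 1.06% ÷ 50% × 555 mL = 11.77 mL
monosodium phosphate: 13.6 g/L × 0.555 L = 7.55 g
glycerol: 252 mmol/L × 92.1 g/mol × 0.555 L ÷ 1000 = 12.88 g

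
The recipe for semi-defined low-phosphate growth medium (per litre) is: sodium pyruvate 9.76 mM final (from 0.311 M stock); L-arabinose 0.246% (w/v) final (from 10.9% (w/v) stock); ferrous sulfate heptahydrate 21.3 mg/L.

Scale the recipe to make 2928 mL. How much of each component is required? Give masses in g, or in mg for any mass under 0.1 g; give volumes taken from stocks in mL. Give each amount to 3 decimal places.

Working volume: 2928 mL = 2.928 L.
sodium pyruvate: dilute stock: 9.76 mM × 2928 mL ÷ 311 mM = 91.888 mL
L-arabinose: C1V1 = C2V2 → 0.246% ÷ 10.9% × 2928 mL = 66.081 mL
ferrous sulfate heptahydrate: 21.3 mg/L × 2.928 L = 62.366 mg

sodium pyruvate 91.888 mL; L-arabinose 66.081 mL; ferrous sulfate heptahydrate 62.366 mg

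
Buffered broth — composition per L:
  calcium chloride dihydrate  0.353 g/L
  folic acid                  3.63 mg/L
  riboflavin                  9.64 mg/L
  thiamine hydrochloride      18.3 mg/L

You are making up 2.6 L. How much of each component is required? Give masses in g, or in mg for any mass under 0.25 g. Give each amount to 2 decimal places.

calcium chloride dihydrate 0.92 g; folic acid 9.44 mg; riboflavin 25.06 mg; thiamine hydrochloride 47.58 mg

Working volume: 2.6 L.
calcium chloride dihydrate: 0.353 g/L × 2.6 L = 0.92 g
folic acid: 3.63 mg/L × 2.6 L = 9.44 mg
riboflavin: 9.64 mg/L × 2.6 L = 25.06 mg
thiamine hydrochloride: 18.3 mg/L × 2.6 L = 47.58 mg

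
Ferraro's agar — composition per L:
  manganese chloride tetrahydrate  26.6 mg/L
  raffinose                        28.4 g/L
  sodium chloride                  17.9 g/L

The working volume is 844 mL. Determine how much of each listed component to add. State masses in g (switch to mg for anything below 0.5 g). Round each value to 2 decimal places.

manganese chloride tetrahydrate 22.45 mg; raffinose 23.97 g; sodium chloride 15.11 g

Target volume = 844 mL = 0.844 L.
manganese chloride tetrahydrate: 26.6 mg/L × 0.844 L = 22.45 mg
raffinose: 28.4 g/L × 0.844 L = 23.97 g
sodium chloride: 17.9 g/L × 0.844 L = 15.11 g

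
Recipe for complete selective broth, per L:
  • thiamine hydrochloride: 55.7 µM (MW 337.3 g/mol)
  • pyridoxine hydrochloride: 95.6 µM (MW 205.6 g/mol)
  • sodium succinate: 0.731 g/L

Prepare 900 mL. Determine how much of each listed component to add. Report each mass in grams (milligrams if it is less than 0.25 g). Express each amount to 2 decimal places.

Target volume = 900 mL = 0.9 L.
thiamine hydrochloride: 55.7 µmol/L × 337.3 g/mol × 0.9 L ÷ 1000 = 16.91 mg
pyridoxine hydrochloride: 95.6 µmol/L × 205.6 g/mol × 0.9 L ÷ 1000 = 17.69 mg
sodium succinate: 0.731 g/L × 0.9 L = 0.66 g

thiamine hydrochloride 16.91 mg; pyridoxine hydrochloride 17.69 mg; sodium succinate 0.66 g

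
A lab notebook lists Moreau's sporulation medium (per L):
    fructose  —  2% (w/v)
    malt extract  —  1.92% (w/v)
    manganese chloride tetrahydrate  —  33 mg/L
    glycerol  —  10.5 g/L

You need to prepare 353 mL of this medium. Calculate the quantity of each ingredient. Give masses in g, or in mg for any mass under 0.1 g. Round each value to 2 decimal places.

Scale factor relative to 1 L: 0.353.
fructose: 2% w/v = 20 g/L → 20 × 0.353 L = 7.06 g
malt extract: 1.92% w/v = 19.2 g/L → 19.2 × 0.353 L = 6.78 g
manganese chloride tetrahydrate: 33 mg/L × 0.353 L = 11.65 mg
glycerol: 10.5 g/L × 0.353 L = 3.71 g

fructose 7.06 g; malt extract 6.78 g; manganese chloride tetrahydrate 11.65 mg; glycerol 3.71 g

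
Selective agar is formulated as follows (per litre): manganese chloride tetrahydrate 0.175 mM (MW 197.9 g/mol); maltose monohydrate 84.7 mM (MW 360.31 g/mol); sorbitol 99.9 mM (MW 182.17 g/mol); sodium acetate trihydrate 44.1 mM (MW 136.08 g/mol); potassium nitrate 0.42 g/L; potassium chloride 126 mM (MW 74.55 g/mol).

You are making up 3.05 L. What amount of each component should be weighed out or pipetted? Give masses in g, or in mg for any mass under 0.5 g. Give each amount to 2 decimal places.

Scale factor relative to 1 L: 3.05.
manganese chloride tetrahydrate: 0.175 mmol/L × 197.9 mg/mmol × 3.05 L = 105.63 mg
maltose monohydrate: 84.7 mmol/L × 360.31 g/mol × 3.05 L ÷ 1000 = 93.08 g
sorbitol: 99.9 mmol/L × 182.17 g/mol × 3.05 L ÷ 1000 = 55.51 g
sodium acetate trihydrate: 44.1 mmol/L × 136.08 g/mol × 3.05 L ÷ 1000 = 18.30 g
potassium nitrate: 0.42 g/L × 3.05 L = 1.28 g
potassium chloride: 126 mmol/L × 74.55 g/mol × 3.05 L ÷ 1000 = 28.65 g

manganese chloride tetrahydrate 105.63 mg; maltose monohydrate 93.08 g; sorbitol 55.51 g; sodium acetate trihydrate 18.30 g; potassium nitrate 1.28 g; potassium chloride 28.65 g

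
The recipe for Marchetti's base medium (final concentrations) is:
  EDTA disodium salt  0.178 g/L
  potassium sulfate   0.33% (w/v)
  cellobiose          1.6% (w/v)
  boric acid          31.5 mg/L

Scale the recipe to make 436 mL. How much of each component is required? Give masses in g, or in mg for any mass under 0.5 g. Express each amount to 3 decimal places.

Target volume = 436 mL = 0.436 L.
EDTA disodium salt: 0.178 g/L × 0.436 L = 0.077608 g = 77.608 mg
potassium sulfate: 0.33% w/v = 3.3 g/L → 3.3 × 0.436 L = 1.439 g
cellobiose: 1.6% w/v = 16 g/L → 16 × 0.436 L = 6.976 g
boric acid: 31.5 mg/L × 0.436 L = 13.734 mg

EDTA disodium salt 77.608 mg; potassium sulfate 1.439 g; cellobiose 6.976 g; boric acid 13.734 mg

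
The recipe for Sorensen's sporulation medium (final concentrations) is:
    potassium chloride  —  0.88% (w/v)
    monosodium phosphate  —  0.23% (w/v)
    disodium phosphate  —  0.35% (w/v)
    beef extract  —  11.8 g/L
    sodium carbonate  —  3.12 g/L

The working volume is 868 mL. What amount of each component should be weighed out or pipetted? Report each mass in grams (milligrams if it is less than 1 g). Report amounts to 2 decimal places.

Working volume: 868 mL = 0.868 L.
potassium chloride: 0.88 g per 100 mL × 868 mL ÷ 100 = 7.64 g
monosodium phosphate: 0.23% w/v = 2.3 g/L → 2.3 × 0.868 L = 2.00 g
disodium phosphate: 0.35% w/v = 3.5 g/L → 3.5 × 0.868 L = 3.04 g
beef extract: 11.8 g/L × 0.868 L = 10.24 g
sodium carbonate: 3.12 g/L × 0.868 L = 2.71 g

potassium chloride 7.64 g; monosodium phosphate 2.00 g; disodium phosphate 3.04 g; beef extract 10.24 g; sodium carbonate 2.71 g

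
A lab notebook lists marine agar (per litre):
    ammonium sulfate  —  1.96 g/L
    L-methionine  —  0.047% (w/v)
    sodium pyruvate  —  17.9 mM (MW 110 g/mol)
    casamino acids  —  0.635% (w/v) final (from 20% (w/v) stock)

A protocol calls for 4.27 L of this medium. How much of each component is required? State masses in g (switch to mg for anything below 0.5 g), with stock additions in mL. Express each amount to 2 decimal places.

ammonium sulfate 8.37 g; L-methionine 2.01 g; sodium pyruvate 8.41 g; casamino acids 135.57 mL

Scale factor relative to 1 L: 4.27.
ammonium sulfate: 1.96 g/L × 4.27 L = 8.37 g
L-methionine: 0.047% w/v = 0.47 g/L → 0.47 × 4.27 L = 2.01 g
sodium pyruvate: 17.9 mmol/L × 110 g/mol × 4.27 L ÷ 1000 = 8.41 g
casamino acids: dilute stock: 0.635% ÷ 20% × 4270 mL = 135.57 mL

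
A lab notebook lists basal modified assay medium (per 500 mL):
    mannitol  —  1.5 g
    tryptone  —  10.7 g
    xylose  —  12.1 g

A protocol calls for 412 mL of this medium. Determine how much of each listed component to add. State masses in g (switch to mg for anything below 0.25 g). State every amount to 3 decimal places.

Scale factor = 412 mL / 500 mL = 0.824.
mannitol: 1.5 g × (412 mL / 500 mL) = 1.236 g
tryptone: 10.7 g × (412 mL / 500 mL) = 8.817 g
xylose: 12.1 g × (412 mL / 500 mL) = 9.970 g

mannitol 1.236 g; tryptone 8.817 g; xylose 9.970 g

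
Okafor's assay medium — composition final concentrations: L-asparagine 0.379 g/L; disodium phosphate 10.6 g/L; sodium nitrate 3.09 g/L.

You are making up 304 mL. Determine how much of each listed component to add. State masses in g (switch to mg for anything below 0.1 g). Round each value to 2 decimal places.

L-asparagine 0.12 g; disodium phosphate 3.22 g; sodium nitrate 0.94 g

Working volume: 304 mL = 0.304 L.
L-asparagine: 0.379 g/L × 0.304 L = 0.12 g
disodium phosphate: 10.6 g/L × 0.304 L = 3.22 g
sodium nitrate: 3.09 g/L × 0.304 L = 0.94 g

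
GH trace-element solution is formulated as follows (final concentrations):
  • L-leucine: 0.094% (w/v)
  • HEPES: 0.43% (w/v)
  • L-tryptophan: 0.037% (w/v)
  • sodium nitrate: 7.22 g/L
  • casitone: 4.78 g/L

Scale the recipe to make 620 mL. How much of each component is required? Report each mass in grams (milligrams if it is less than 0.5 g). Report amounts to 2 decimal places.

L-leucine 0.58 g; HEPES 2.67 g; L-tryptophan 229.40 mg; sodium nitrate 4.48 g; casitone 2.96 g

Target volume = 620 mL = 0.62 L.
L-leucine: 0.094 g per 100 mL × 620 mL ÷ 100 = 0.58 g
HEPES: 0.43 g per 100 mL × 620 mL ÷ 100 = 2.67 g
L-tryptophan: 0.037 g per 100 mL × 620 mL ÷ 100 = 0.2294 g = 229.40 mg
sodium nitrate: 7.22 g/L × 0.62 L = 4.48 g
casitone: 4.78 g/L × 0.62 L = 2.96 g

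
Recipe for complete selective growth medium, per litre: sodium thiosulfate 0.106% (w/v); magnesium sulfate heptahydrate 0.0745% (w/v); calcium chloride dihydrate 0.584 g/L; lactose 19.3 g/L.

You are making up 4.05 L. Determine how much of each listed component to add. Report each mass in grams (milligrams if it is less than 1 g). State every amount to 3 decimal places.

sodium thiosulfate 4.293 g; magnesium sulfate heptahydrate 3.017 g; calcium chloride dihydrate 2.365 g; lactose 78.165 g

Working volume: 4.05 L.
sodium thiosulfate: 0.106 g per 100 mL × 4050 mL ÷ 100 = 4.293 g
magnesium sulfate heptahydrate: 0.0745 g per 100 mL × 4050 mL ÷ 100 = 3.017 g
calcium chloride dihydrate: 0.584 g/L × 4.05 L = 2.365 g
lactose: 19.3 g/L × 4.05 L = 78.165 g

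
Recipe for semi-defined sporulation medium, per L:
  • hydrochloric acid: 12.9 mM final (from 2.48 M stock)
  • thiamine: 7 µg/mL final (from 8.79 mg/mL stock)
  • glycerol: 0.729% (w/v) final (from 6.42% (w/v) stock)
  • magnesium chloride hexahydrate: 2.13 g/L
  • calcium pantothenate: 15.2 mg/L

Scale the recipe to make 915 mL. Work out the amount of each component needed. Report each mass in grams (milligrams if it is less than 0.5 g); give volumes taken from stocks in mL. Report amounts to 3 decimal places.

Target volume = 915 mL = 0.915 L.
hydrochloric acid: dilute stock: 12.9 mM × 915 mL ÷ 2480 mM = 4.759 mL
thiamine: V = C2·V2/C1 = 7 µg/mL × 915 mL ÷ 8790 µg/mL = 0.729 mL
glycerol: C1V1 = C2V2 → 0.729% ÷ 6.42% × 915 mL = 103.900 mL
magnesium chloride hexahydrate: 2.13 g/L × 0.915 L = 1.949 g
calcium pantothenate: 15.2 mg/L × 0.915 L = 13.908 mg

hydrochloric acid 4.759 mL; thiamine 0.729 mL; glycerol 103.900 mL; magnesium chloride hexahydrate 1.949 g; calcium pantothenate 13.908 mg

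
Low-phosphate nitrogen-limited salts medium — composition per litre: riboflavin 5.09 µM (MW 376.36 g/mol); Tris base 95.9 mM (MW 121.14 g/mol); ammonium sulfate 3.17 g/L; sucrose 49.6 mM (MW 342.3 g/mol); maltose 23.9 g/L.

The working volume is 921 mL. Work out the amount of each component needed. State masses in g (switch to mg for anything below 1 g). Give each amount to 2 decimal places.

Scale factor relative to 1 L: 0.921.
riboflavin: 5.09 µmol/L × 376.36 g/mol × 0.921 L ÷ 1000 = 1.76 mg
Tris base: 95.9 mmol/L × 121.14 g/mol × 0.921 L ÷ 1000 = 10.70 g
ammonium sulfate: 3.17 g/L × 0.921 L = 2.92 g
sucrose: 49.6 mmol/L × 342.3 g/mol × 0.921 L ÷ 1000 = 15.64 g
maltose: 23.9 g/L × 0.921 L = 22.01 g

riboflavin 1.76 mg; Tris base 10.70 g; ammonium sulfate 2.92 g; sucrose 15.64 g; maltose 22.01 g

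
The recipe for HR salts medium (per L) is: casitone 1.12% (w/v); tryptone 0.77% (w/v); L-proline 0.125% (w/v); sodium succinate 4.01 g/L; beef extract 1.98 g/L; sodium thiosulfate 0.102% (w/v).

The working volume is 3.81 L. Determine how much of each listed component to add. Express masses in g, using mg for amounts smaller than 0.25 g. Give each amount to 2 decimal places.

Scale factor relative to 1 L: 3.81.
casitone: 1.12% w/v = 11.2 g/L → 11.2 × 3.81 L = 42.67 g
tryptone: 0.77 g per 100 mL × 3810 mL ÷ 100 = 29.34 g
L-proline: 0.125% w/v = 1.25 g/L → 1.25 × 3.81 L = 4.76 g
sodium succinate: 4.01 g/L × 3.81 L = 15.28 g
beef extract: 1.98 g/L × 3.81 L = 7.54 g
sodium thiosulfate: 0.102% w/v = 1.02 g/L → 1.02 × 3.81 L = 3.89 g

casitone 42.67 g; tryptone 29.34 g; L-proline 4.76 g; sodium succinate 15.28 g; beef extract 7.54 g; sodium thiosulfate 3.89 g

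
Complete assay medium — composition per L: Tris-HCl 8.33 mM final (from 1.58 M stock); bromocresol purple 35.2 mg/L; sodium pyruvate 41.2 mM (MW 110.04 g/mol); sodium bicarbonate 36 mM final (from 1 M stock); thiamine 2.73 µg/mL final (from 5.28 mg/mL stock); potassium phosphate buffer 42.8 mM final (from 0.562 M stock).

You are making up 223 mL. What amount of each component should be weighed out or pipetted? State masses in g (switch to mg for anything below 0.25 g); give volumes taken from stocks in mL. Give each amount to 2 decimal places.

Tris-HCl 1.18 mL; bromocresol purple 7.85 mg; sodium pyruvate 1.01 g; sodium bicarbonate 8.03 mL; thiamine 0.12 mL; potassium phosphate buffer 16.98 mL

Working volume: 223 mL = 0.223 L.
Tris-HCl: V = C2·V2/C1 = 8.33 mM × 223 mL ÷ 1580 mM = 1.18 mL
bromocresol purple: 35.2 mg/L × 0.223 L = 7.85 mg
sodium pyruvate: 41.2 mmol/L × 110.04 g/mol × 0.223 L ÷ 1000 = 1.01 g
sodium bicarbonate: V = C2·V2/C1 = 36 mM × 223 mL ÷ 1000 mM = 8.03 mL
thiamine: dilute stock: 2.73 µg/mL × 223 mL ÷ 5280 µg/mL = 0.12 mL
potassium phosphate buffer: dilute stock: 42.8 mM × 223 mL ÷ 562 mM = 16.98 mL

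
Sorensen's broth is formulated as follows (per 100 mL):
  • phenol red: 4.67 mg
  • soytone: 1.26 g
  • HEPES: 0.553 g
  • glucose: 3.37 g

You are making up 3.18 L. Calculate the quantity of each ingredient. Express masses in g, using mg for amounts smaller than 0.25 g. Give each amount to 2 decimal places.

Ratio of target to recipe volume: 3180 / 100 = 31.8.
phenol red: 4.67 mg × (3180 mL / 100 mL) = 148.51 mg
soytone: 1.26 g × (3180 mL / 100 mL) = 40.07 g
HEPES: 0.553 g × (3180 mL / 100 mL) = 17.59 g
glucose: 3.37 g × (3180 mL / 100 mL) = 107.17 g

phenol red 148.51 mg; soytone 40.07 g; HEPES 17.59 g; glucose 107.17 g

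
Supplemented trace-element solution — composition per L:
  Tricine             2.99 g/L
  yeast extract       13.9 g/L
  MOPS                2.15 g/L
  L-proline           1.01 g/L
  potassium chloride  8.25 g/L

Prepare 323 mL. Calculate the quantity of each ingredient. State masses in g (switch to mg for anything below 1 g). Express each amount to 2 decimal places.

Working volume: 323 mL = 0.323 L.
Tricine: 2.99 g/L × 0.323 L = 0.96577 g = 965.77 mg
yeast extract: 13.9 g/L × 0.323 L = 4.49 g
MOPS: 2.15 g/L × 0.323 L = 0.69445 g = 694.45 mg
L-proline: 1.01 g/L × 0.323 L = 0.32623 g = 326.23 mg
potassium chloride: 8.25 g/L × 0.323 L = 2.66 g

Tricine 965.77 mg; yeast extract 4.49 g; MOPS 694.45 mg; L-proline 326.23 mg; potassium chloride 2.66 g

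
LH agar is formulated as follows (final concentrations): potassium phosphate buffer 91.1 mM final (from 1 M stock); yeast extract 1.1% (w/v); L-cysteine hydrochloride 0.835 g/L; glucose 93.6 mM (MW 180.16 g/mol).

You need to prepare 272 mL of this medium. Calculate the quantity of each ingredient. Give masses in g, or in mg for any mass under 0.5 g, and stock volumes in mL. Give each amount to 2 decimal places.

potassium phosphate buffer 24.78 mL; yeast extract 2.99 g; L-cysteine hydrochloride 227.12 mg; glucose 4.59 g

Scale factor relative to 1 L: 0.272.
potassium phosphate buffer: V = C2·V2/C1 = 91.1 mM × 272 mL ÷ 1000 mM = 24.78 mL
yeast extract: 1.1% w/v = 11 g/L → 11 × 0.272 L = 2.99 g
L-cysteine hydrochloride: 0.835 g/L × 0.272 L = 0.22712 g = 227.12 mg
glucose: 93.6 mmol/L × 180.16 g/mol × 0.272 L ÷ 1000 = 4.59 g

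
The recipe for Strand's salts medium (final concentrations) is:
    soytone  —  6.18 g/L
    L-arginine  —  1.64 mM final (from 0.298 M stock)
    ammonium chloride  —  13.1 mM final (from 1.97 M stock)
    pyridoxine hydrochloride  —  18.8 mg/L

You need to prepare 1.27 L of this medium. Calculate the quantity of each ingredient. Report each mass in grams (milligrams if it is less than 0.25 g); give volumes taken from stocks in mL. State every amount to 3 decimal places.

soytone 7.849 g; L-arginine 6.989 mL; ammonium chloride 8.445 mL; pyridoxine hydrochloride 23.876 mg

Scale factor relative to 1 L: 1.27.
soytone: 6.18 g/L × 1.27 L = 7.849 g
L-arginine: V = C2·V2/C1 = 1.64 mM × 1270 mL ÷ 298 mM = 6.989 mL
ammonium chloride: C1V1 = C2V2 → 13.1 mM × 1270 mL ÷ 1970 mM = 8.445 mL
pyridoxine hydrochloride: 18.8 mg/L × 1.27 L = 23.876 mg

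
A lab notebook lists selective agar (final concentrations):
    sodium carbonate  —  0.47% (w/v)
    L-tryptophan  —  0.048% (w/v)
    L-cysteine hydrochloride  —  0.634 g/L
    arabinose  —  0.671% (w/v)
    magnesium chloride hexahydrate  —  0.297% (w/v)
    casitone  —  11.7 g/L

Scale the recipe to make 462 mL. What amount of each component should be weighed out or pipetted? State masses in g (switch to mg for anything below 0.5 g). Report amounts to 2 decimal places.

sodium carbonate 2.17 g; L-tryptophan 221.76 mg; L-cysteine hydrochloride 292.91 mg; arabinose 3.10 g; magnesium chloride hexahydrate 1.37 g; casitone 5.41 g

Target volume = 462 mL = 0.462 L.
sodium carbonate: 0.47% w/v = 4.7 g/L → 4.7 × 0.462 L = 2.17 g
L-tryptophan: 0.048% w/v = 0.48 g/L → 0.48 × 0.462 L = 0.22176 g = 221.76 mg
L-cysteine hydrochloride: 0.634 g/L × 0.462 L = 0.292908 g = 292.91 mg
arabinose: 0.671 g per 100 mL × 462 mL ÷ 100 = 3.10 g
magnesium chloride hexahydrate: 0.297 g per 100 mL × 462 mL ÷ 100 = 1.37 g
casitone: 11.7 g/L × 0.462 L = 5.41 g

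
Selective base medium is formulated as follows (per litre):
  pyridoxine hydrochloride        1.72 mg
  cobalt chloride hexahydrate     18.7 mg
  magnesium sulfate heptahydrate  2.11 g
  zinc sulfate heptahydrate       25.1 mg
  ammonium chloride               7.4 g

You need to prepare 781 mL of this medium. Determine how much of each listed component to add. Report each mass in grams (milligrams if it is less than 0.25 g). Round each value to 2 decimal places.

pyridoxine hydrochloride 1.34 mg; cobalt chloride hexahydrate 14.60 mg; magnesium sulfate heptahydrate 1.65 g; zinc sulfate heptahydrate 19.60 mg; ammonium chloride 5.78 g

Ratio of target to recipe volume: 781 / 1000 = 0.781.
pyridoxine hydrochloride: 1.72 mg × (781 mL / 1000 mL) = 1.34 mg
cobalt chloride hexahydrate: 18.7 mg × (781 mL / 1000 mL) = 14.60 mg
magnesium sulfate heptahydrate: 2.11 g × (781 mL / 1000 mL) = 1.65 g
zinc sulfate heptahydrate: 25.1 mg × (781 mL / 1000 mL) = 19.60 mg
ammonium chloride: 7.4 g × (781 mL / 1000 mL) = 5.78 g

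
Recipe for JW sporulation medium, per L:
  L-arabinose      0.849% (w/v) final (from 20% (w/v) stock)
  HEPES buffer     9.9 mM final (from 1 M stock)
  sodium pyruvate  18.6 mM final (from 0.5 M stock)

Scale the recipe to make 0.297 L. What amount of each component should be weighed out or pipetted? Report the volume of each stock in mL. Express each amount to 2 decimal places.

Working volume: 0.297 L.
L-arabinose: dilute stock: 0.849% ÷ 20% × 297 mL = 12.61 mL
HEPES buffer: C1V1 = C2V2 → 9.9 mM × 297 mL ÷ 1000 mM = 2.94 mL
sodium pyruvate: V = C2·V2/C1 = 18.6 mM × 297 mL ÷ 500 mM = 11.05 mL

L-arabinose 12.61 mL; HEPES buffer 2.94 mL; sodium pyruvate 11.05 mL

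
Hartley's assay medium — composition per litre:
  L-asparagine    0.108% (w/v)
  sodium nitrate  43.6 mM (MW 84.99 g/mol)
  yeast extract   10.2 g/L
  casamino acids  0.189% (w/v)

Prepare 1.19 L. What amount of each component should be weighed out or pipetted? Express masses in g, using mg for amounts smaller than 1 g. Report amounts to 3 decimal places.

L-asparagine 1.285 g; sodium nitrate 4.410 g; yeast extract 12.138 g; casamino acids 2.249 g

Working volume: 1.19 L.
L-asparagine: 0.108% w/v = 1.08 g/L → 1.08 × 1.19 L = 1.285 g
sodium nitrate: 43.6 mmol/L × 84.99 g/mol × 1.19 L ÷ 1000 = 4.410 g
yeast extract: 10.2 g/L × 1.19 L = 12.138 g
casamino acids: 0.189% w/v = 1.89 g/L → 1.89 × 1.19 L = 2.249 g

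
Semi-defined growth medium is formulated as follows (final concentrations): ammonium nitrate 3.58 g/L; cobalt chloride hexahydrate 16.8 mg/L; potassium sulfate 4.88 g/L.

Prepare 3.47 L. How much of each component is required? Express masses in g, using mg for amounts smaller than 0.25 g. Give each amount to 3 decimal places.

ammonium nitrate 12.423 g; cobalt chloride hexahydrate 58.296 mg; potassium sulfate 16.934 g

Working volume: 3.47 L.
ammonium nitrate: 3.58 g/L × 3.47 L = 12.423 g
cobalt chloride hexahydrate: 16.8 mg/L × 3.47 L = 58.296 mg
potassium sulfate: 4.88 g/L × 3.47 L = 16.934 g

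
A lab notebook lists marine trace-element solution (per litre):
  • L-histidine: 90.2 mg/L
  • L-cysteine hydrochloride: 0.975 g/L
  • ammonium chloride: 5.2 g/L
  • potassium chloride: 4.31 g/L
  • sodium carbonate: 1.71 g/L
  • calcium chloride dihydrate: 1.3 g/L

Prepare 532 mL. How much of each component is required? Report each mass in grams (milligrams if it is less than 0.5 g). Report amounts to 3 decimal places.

L-histidine 47.986 mg; L-cysteine hydrochloride 0.519 g; ammonium chloride 2.766 g; potassium chloride 2.293 g; sodium carbonate 0.910 g; calcium chloride dihydrate 0.692 g

Working volume: 532 mL = 0.532 L.
L-histidine: 90.2 mg/L × 0.532 L = 47.986 mg
L-cysteine hydrochloride: 0.975 g/L × 0.532 L = 0.519 g
ammonium chloride: 5.2 g/L × 0.532 L = 2.766 g
potassium chloride: 4.31 g/L × 0.532 L = 2.293 g
sodium carbonate: 1.71 g/L × 0.532 L = 0.910 g
calcium chloride dihydrate: 1.3 g/L × 0.532 L = 0.692 g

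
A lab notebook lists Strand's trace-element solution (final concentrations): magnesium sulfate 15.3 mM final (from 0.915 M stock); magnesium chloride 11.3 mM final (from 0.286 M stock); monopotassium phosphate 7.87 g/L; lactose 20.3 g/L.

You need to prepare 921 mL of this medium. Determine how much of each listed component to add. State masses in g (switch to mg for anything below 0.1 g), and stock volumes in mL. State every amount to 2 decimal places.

Scale factor relative to 1 L: 0.921.
magnesium sulfate: V = C2·V2/C1 = 15.3 mM × 921 mL ÷ 915 mM = 15.40 mL
magnesium chloride: C1V1 = C2V2 → 11.3 mM × 921 mL ÷ 286 mM = 36.39 mL
monopotassium phosphate: 7.87 g/L × 0.921 L = 7.25 g
lactose: 20.3 g/L × 0.921 L = 18.70 g

magnesium sulfate 15.40 mL; magnesium chloride 36.39 mL; monopotassium phosphate 7.25 g; lactose 18.70 g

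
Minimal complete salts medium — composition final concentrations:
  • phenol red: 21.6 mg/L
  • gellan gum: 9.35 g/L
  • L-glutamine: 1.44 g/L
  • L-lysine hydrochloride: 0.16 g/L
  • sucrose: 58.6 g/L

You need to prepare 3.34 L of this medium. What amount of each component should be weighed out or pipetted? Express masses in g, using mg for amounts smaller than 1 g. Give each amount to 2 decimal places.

Working volume: 3.34 L.
phenol red: 21.6 mg/L × 3.34 L = 72.14 mg
gellan gum: 9.35 g/L × 3.34 L = 31.23 g
L-glutamine: 1.44 g/L × 3.34 L = 4.81 g
L-lysine hydrochloride: 0.16 g/L × 3.34 L = 0.5344 g = 534.40 mg
sucrose: 58.6 g/L × 3.34 L = 195.72 g

phenol red 72.14 mg; gellan gum 31.23 g; L-glutamine 4.81 g; L-lysine hydrochloride 534.40 mg; sucrose 195.72 g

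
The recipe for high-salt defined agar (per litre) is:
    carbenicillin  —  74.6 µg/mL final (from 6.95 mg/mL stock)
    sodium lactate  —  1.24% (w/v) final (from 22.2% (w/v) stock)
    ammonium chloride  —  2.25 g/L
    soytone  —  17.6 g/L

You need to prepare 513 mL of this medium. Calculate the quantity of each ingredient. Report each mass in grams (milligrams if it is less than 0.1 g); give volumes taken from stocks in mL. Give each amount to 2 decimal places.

carbenicillin 5.51 mL; sodium lactate 28.65 mL; ammonium chloride 1.15 g; soytone 9.03 g

Working volume: 513 mL = 0.513 L.
carbenicillin: dilute stock: 74.6 µg/mL × 513 mL ÷ 6950 µg/mL = 5.51 mL
sodium lactate: dilute stock: 1.24% ÷ 22.2% × 513 mL = 28.65 mL
ammonium chloride: 2.25 g/L × 0.513 L = 1.15 g
soytone: 17.6 g/L × 0.513 L = 9.03 g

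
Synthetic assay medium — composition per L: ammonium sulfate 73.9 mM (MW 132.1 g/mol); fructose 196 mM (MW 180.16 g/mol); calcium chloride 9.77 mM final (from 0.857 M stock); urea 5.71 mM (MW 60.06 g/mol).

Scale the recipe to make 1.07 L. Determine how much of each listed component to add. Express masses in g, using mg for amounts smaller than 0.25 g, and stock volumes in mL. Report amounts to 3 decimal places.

ammonium sulfate 10.446 g; fructose 37.783 g; calcium chloride 12.198 mL; urea 0.367 g

Working volume: 1.07 L.
ammonium sulfate: 73.9 mmol/L × 132.1 g/mol × 1.07 L ÷ 1000 = 10.446 g
fructose: 196 mmol/L × 180.16 g/mol × 1.07 L ÷ 1000 = 37.783 g
calcium chloride: V = C2·V2/C1 = 9.77 mM × 1070 mL ÷ 857 mM = 12.198 mL
urea: 5.71 mmol/L × 60.06 g/mol × 1.07 L ÷ 1000 = 0.367 g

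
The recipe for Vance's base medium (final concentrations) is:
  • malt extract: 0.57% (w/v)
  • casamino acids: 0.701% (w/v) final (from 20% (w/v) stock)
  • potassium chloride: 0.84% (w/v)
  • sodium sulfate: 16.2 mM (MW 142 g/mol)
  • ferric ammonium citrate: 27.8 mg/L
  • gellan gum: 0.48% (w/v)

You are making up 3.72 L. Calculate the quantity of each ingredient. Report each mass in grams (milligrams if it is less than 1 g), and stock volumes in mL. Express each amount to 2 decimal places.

Working volume: 3.72 L.
malt extract: 0.57 g per 100 mL × 3720 mL ÷ 100 = 21.20 g
casamino acids: V = C2·V2/C1 = 0.701% ÷ 20% × 3720 mL = 130.39 mL
potassium chloride: 0.84 g per 100 mL × 3720 mL ÷ 100 = 31.25 g
sodium sulfate: 16.2 mmol/L × 142 g/mol × 3.72 L ÷ 1000 = 8.56 g
ferric ammonium citrate: 27.8 mg/L × 3.72 L = 103.42 mg
gellan gum: 0.48% w/v = 4.8 g/L → 4.8 × 3.72 L = 17.86 g

malt extract 21.20 g; casamino acids 130.39 mL; potassium chloride 31.25 g; sodium sulfate 8.56 g; ferric ammonium citrate 103.42 mg; gellan gum 17.86 g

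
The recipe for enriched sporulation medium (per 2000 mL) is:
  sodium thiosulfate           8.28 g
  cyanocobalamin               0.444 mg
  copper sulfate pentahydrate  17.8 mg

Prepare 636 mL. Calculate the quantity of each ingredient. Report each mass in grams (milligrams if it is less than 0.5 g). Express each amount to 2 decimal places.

sodium thiosulfate 2.63 g; cyanocobalamin 0.14 mg; copper sulfate pentahydrate 5.66 mg

Scale factor = 636 mL / 2000 mL = 0.318.
sodium thiosulfate: 8.28 g × (636 mL / 2000 mL) = 2.63 g
cyanocobalamin: 0.444 mg × (636 mL / 2000 mL) = 0.14 mg
copper sulfate pentahydrate: 17.8 mg × (636 mL / 2000 mL) = 5.66 mg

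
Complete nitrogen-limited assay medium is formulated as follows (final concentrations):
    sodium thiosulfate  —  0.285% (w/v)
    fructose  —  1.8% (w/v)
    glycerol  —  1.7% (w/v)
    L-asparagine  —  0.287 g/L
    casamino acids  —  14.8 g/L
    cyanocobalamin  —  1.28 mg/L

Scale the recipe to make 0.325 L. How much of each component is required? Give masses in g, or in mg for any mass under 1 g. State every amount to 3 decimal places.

Working volume: 0.325 L.
sodium thiosulfate: 0.285% w/v = 2.85 g/L → 2.85 × 0.325 L = 0.92625 g = 926.250 mg
fructose: 1.8 g per 100 mL × 325 mL ÷ 100 = 5.850 g
glycerol: 1.7% w/v = 17 g/L → 17 × 0.325 L = 5.525 g
L-asparagine: 0.287 g/L × 0.325 L = 0.093275 g = 93.275 mg
casamino acids: 14.8 g/L × 0.325 L = 4.810 g
cyanocobalamin: 1.28 mg/L × 0.325 L = 0.416 mg

sodium thiosulfate 926.250 mg; fructose 5.850 g; glycerol 5.525 g; L-asparagine 93.275 mg; casamino acids 4.810 g; cyanocobalamin 0.416 mg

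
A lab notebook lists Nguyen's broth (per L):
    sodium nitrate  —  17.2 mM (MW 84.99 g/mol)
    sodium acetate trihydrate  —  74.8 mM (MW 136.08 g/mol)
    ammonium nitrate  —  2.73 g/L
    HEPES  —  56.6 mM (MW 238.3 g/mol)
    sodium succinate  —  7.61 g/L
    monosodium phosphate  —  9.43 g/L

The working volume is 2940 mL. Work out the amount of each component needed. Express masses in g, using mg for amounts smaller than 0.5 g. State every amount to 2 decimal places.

Working volume: 2940 mL = 2.94 L.
sodium nitrate: 17.2 mmol/L × 84.99 g/mol × 2.94 L ÷ 1000 = 4.30 g
sodium acetate trihydrate: 74.8 mmol/L × 136.08 g/mol × 2.94 L ÷ 1000 = 29.93 g
ammonium nitrate: 2.73 g/L × 2.94 L = 8.03 g
HEPES: 56.6 mmol/L × 238.3 g/mol × 2.94 L ÷ 1000 = 39.65 g
sodium succinate: 7.61 g/L × 2.94 L = 22.37 g
monosodium phosphate: 9.43 g/L × 2.94 L = 27.72 g

sodium nitrate 4.30 g; sodium acetate trihydrate 29.93 g; ammonium nitrate 8.03 g; HEPES 39.65 g; sodium succinate 22.37 g; monosodium phosphate 27.72 g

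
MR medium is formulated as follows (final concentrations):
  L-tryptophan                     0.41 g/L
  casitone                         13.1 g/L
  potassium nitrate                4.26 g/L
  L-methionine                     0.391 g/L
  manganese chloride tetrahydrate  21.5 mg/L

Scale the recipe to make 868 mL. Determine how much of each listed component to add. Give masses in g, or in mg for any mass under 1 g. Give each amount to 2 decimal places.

L-tryptophan 355.88 mg; casitone 11.37 g; potassium nitrate 3.70 g; L-methionine 339.39 mg; manganese chloride tetrahydrate 18.66 mg

Scale factor relative to 1 L: 0.868.
L-tryptophan: 0.41 g/L × 0.868 L = 0.35588 g = 355.88 mg
casitone: 13.1 g/L × 0.868 L = 11.37 g
potassium nitrate: 4.26 g/L × 0.868 L = 3.70 g
L-methionine: 0.391 g/L × 0.868 L = 0.339388 g = 339.39 mg
manganese chloride tetrahydrate: 21.5 mg/L × 0.868 L = 18.66 mg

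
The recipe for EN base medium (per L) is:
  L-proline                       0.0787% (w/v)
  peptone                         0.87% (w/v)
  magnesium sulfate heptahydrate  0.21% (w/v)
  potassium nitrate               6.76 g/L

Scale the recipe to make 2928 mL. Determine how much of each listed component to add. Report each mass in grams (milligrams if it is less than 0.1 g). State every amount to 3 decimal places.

L-proline 2.304 g; peptone 25.474 g; magnesium sulfate heptahydrate 6.149 g; potassium nitrate 19.793 g

Working volume: 2928 mL = 2.928 L.
L-proline: 0.0787 g per 100 mL × 2928 mL ÷ 100 = 2.304 g
peptone: 0.87% w/v = 8.7 g/L → 8.7 × 2.928 L = 25.474 g
magnesium sulfate heptahydrate: 0.21% w/v = 2.1 g/L → 2.1 × 2.928 L = 6.149 g
potassium nitrate: 6.76 g/L × 2.928 L = 19.793 g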